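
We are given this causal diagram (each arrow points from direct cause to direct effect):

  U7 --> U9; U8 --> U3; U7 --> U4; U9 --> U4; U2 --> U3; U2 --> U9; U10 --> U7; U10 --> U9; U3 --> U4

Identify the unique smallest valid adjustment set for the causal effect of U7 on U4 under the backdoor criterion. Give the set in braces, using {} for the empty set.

Variables eligible for adjustment (non-descendants of U7, excluding U7 and U4): {U10, U2, U3, U8}.
Backdoor paths from U7 to U4:
  P1: U7 <- U10 -> U9 <- U2 -> U3 -> U4
  P2: U7 <- U10 -> U9 -> U4
The empty set is not sufficient: P2 (U7 <- U10 -> U9 -> U4) has no collider blocking it and no conditioned non-collider, so it is open.
Try {U10}:
  P1: blocked at fork node U10 ∈ conditioning set.
  P2: blocked at fork node U10 ∈ conditioning set.
{U10} contains no descendant of U7 and blocks every backdoor path.
No other singleton works — e.g. {U8} leaves P2 open — so {U10} is the unique smallest valid adjustment set.

{U10}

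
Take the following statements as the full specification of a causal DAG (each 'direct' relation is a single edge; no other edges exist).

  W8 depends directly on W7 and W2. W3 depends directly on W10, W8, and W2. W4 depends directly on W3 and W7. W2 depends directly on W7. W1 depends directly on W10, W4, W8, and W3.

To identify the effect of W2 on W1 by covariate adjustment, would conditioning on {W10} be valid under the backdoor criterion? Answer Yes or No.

Backdoor paths from W2 to W1 (paths whose first edge points into W2):
  P1: W2 <- W7 -> W8 -> W3 <- W10 -> W1
  P2: W2 <- W7 -> W8 -> W3 -> W4 -> W1
  P3: W2 <- W7 -> W8 -> W3 -> W1
  P4: W2 <- W7 -> W8 -> W1
  P5: W2 <- W7 -> W4 <- W3 <- W10 -> W1
  P6: W2 <- W7 -> W4 <- W3 <- W8 -> W1
  P7: W2 <- W7 -> W4 <- W3 -> W1
  P8: W2 <- W7 -> W4 -> W1
Condition 1 (no descendant of W2 in the set): holds — descendants of W2 are {W1, W3, W4, W8}; none are in {W10}.
Condition 2 (every backdoor path blocked by {W10}):
  P1: blocked at collider W3 (neither it nor any descendant is in the conditioning set).
  P2: open — no interior node is in the conditioning set.
  P3: open — no interior node is in the conditioning set.
  P4: open — no interior node is in the conditioning set.
  P5: blocked at collider W4 (neither it nor any descendant is in the conditioning set).
  P6: blocked at collider W4 (neither it nor any descendant is in the conditioning set).
  P7: blocked at collider W4 (neither it nor any descendant is in the conditioning set).
  P8: open — no interior node is in the conditioning set.
{W10} does not satisfy the backdoor criterion.

No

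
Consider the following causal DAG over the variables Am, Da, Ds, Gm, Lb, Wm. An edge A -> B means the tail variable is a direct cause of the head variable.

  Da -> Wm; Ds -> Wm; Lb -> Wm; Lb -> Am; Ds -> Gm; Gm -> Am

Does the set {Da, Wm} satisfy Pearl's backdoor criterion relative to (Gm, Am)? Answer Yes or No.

Backdoor paths from Gm to Am (paths whose first edge points into Gm):
  P1: Gm <- Ds -> Wm <- Lb -> Am
Condition 1 (no descendant of Gm in the set): holds — descendants of Gm are {Am}; none are in {Da, Wm}.
Condition 2 (every backdoor path blocked by {Da, Wm}):
  P1: open — collider(s) Wm are conditioned on (or have a conditioned descendant) and no non-collider on the path is in the set.
{Da, Wm} does not satisfy the backdoor criterion.

No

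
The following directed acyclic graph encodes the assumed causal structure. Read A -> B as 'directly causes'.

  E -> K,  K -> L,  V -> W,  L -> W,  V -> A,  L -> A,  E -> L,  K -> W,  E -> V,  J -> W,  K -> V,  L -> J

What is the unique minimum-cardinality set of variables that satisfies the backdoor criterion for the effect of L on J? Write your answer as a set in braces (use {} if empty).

{}

Variables eligible for adjustment (non-descendants of L, excluding L and J): {E, K, V}.
Backdoor paths from L to J:
  P1: L <- E -> K -> V -> W <- J
  P2: L <- E -> K -> W <- J
  P3: L <- E -> V <- K -> W <- J
  P4: L <- E -> V -> W <- J
  P5: L <- K <- E -> V -> W <- J
  P6: L <- K -> V -> W <- J
  P7: L <- K -> W <- J
Each backdoor path contains an unconditioned collider, so every path is already blocked with the empty conditioning set:
  P1: blocked at collider W (neither it nor any descendant is in the conditioning set).
  P2: blocked at collider W (neither it nor any descendant is in the conditioning set).
  P3: blocked at collider V (neither it nor any descendant is in the conditioning set).
  P4: blocked at collider W (neither it nor any descendant is in the conditioning set).
  P5: blocked at collider W (neither it nor any descendant is in the conditioning set).
  P6: blocked at collider W (neither it nor any descendant is in the conditioning set).
  P7: blocked at collider W (neither it nor any descendant is in the conditioning set).
The empty set is therefore the unique smallest valid set.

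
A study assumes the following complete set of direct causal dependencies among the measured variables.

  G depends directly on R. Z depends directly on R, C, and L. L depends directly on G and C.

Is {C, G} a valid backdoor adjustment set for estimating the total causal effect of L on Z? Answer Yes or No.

Yes

Backdoor paths from L to Z (paths whose first edge points into L):
  P1: L <- C -> Z
  P2: L <- G <- R -> Z
Condition 1 (no descendant of L in the set): holds — descendants of L are {Z}; none are in {C, G}.
Condition 2 (every backdoor path blocked by {C, G}):
  P1: blocked at fork node C ∈ conditioning set.
  P2: blocked at chain node G ∈ conditioning set.
{C, G} satisfies the backdoor criterion.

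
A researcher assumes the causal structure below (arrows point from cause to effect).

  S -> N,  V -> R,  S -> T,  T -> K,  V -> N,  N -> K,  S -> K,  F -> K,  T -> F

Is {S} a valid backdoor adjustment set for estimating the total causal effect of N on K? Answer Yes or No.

Backdoor paths from N to K (paths whose first edge points into N):
  P1: N <- S -> T -> F -> K
  P2: N <- S -> T -> K
  P3: N <- S -> K
Condition 1 (no descendant of N in the set): holds — descendants of N are {K}; none are in {S}.
Condition 2 (every backdoor path blocked by {S}):
  P1: blocked at fork node S ∈ conditioning set.
  P2: blocked at fork node S ∈ conditioning set.
  P3: blocked at fork node S ∈ conditioning set.
{S} satisfies the backdoor criterion.

Yes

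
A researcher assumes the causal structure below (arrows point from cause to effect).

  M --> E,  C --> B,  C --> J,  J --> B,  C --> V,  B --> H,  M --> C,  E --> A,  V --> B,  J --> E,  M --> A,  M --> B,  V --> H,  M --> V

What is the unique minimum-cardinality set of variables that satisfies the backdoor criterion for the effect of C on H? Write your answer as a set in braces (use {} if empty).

{M}

Variables eligible for adjustment (non-descendants of C, excluding C and H): {M}.
Backdoor paths from C to H:
  P1: C <- M -> V -> B -> H
  P2: C <- M -> V -> H
  P3: C <- M -> B <- V -> H
  P4: C <- M -> B -> H
  P5: C <- M -> E <- J -> B <- V -> H
  P6: C <- M -> E <- J -> B -> H
  P7: C <- M -> A <- E <- J -> B <- V -> H
  P8: C <- M -> A <- E <- J -> B -> H
The empty set is not sufficient: P1 (C <- M -> V -> B -> H) has no collider blocking it and no conditioned non-collider, so it is open.
Try {M}:
  P1: blocked at fork node M ∈ conditioning set.
  P2: blocked at fork node M ∈ conditioning set.
  P3: blocked at fork node M ∈ conditioning set.
  P4: blocked at fork node M ∈ conditioning set.
  P5: blocked at fork node M ∈ conditioning set.
  P6: blocked at fork node M ∈ conditioning set.
  P7: blocked at fork node M ∈ conditioning set.
  P8: blocked at fork node M ∈ conditioning set.
{M} contains no descendant of C and blocks every backdoor path.
{M} is the unique smallest valid adjustment set.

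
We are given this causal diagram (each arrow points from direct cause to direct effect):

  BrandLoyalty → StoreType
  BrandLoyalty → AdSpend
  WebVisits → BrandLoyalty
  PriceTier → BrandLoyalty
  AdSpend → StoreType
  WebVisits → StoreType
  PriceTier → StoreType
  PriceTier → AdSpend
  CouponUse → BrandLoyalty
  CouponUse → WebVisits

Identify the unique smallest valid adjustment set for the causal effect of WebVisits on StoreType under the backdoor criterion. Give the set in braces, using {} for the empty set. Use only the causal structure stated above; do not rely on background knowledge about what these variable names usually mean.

{CouponUse}

Variables eligible for adjustment (non-descendants of WebVisits, excluding WebVisits and StoreType): {CouponUse, PriceTier}.
Backdoor paths from WebVisits to StoreType:
  P1: WebVisits <- CouponUse -> BrandLoyalty <- PriceTier -> AdSpend -> StoreType
  P2: WebVisits <- CouponUse -> BrandLoyalty <- PriceTier -> StoreType
  P3: WebVisits <- CouponUse -> BrandLoyalty -> AdSpend <- PriceTier -> StoreType
  P4: WebVisits <- CouponUse -> BrandLoyalty -> AdSpend -> StoreType
  P5: WebVisits <- CouponUse -> BrandLoyalty -> StoreType
The empty set is not sufficient: P4 (WebVisits <- CouponUse -> BrandLoyalty -> AdSpend -> StoreType) has no collider blocking it and no conditioned non-collider, so it is open.
Try {CouponUse}:
  P1: blocked at fork node CouponUse ∈ conditioning set.
  P2: blocked at fork node CouponUse ∈ conditioning set.
  P3: blocked at fork node CouponUse ∈ conditioning set.
  P4: blocked at fork node CouponUse ∈ conditioning set.
  P5: blocked at fork node CouponUse ∈ conditioning set.
{CouponUse} contains no descendant of WebVisits and blocks every backdoor path.
No other singleton works — e.g. {PriceTier} leaves P4 open — so {CouponUse} is the unique smallest valid adjustment set.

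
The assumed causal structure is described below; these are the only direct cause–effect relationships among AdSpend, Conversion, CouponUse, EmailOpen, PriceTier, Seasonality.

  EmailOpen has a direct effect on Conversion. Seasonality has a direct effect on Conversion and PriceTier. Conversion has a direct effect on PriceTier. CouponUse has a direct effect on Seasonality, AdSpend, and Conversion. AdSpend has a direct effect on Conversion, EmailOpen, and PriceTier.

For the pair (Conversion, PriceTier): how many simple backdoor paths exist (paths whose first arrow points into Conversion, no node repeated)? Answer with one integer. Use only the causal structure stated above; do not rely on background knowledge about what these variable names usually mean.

A backdoor path from Conversion to PriceTier is any simple undirected path whose first edge points into Conversion (i.e. leaves Conversion via a parent).
Parents of Conversion: {AdSpend, CouponUse, EmailOpen, Seasonality}.
Enumerating:
  P1: Conversion <- CouponUse -> Seasonality -> PriceTier
  P2: Conversion <- CouponUse -> AdSpend -> PriceTier
  P3: Conversion <- Seasonality <- CouponUse -> AdSpend -> PriceTier
  P4: Conversion <- Seasonality -> PriceTier
  P5: Conversion <- AdSpend <- CouponUse -> Seasonality -> PriceTier
  P6: Conversion <- AdSpend -> PriceTier
  P7: Conversion <- EmailOpen <- AdSpend <- CouponUse -> Seasonality -> PriceTier
  P8: Conversion <- EmailOpen <- AdSpend -> PriceTier
That exhausts the simple backdoor paths. Count: 8.

8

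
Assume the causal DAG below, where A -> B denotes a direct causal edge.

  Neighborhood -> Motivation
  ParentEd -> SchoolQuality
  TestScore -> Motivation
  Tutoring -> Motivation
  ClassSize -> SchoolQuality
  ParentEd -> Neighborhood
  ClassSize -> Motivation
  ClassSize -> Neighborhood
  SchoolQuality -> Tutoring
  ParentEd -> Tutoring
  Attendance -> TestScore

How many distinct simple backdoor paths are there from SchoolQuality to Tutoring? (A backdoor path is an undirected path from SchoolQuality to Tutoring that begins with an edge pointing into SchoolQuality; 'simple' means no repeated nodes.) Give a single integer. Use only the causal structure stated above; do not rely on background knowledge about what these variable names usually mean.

A backdoor path from SchoolQuality to Tutoring is any simple undirected path whose first edge points into SchoolQuality (i.e. leaves SchoolQuality via a parent).
Parents of SchoolQuality: {ClassSize, ParentEd}.
Enumerating:
  P1: SchoolQuality <- ParentEd -> Neighborhood <- ClassSize -> Motivation <- Tutoring
  P2: SchoolQuality <- ParentEd -> Neighborhood -> Motivation <- Tutoring
  P3: SchoolQuality <- ParentEd -> Tutoring
  P4: SchoolQuality <- ClassSize -> Neighborhood <- ParentEd -> Tutoring
  P5: SchoolQuality <- ClassSize -> Neighborhood -> Motivation <- Tutoring
  P6: SchoolQuality <- ClassSize -> Motivation <- Neighborhood <- ParentEd -> Tutoring
  P7: SchoolQuality <- ClassSize -> Motivation <- Tutoring
That exhausts the simple backdoor paths. Count: 7.

7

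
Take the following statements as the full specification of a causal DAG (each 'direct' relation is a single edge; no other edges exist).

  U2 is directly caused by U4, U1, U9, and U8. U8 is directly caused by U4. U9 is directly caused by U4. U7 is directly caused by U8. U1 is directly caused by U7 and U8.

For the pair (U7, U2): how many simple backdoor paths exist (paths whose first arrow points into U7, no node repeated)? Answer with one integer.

4

A backdoor path from U7 to U2 is any simple undirected path whose first edge points into U7 (i.e. leaves U7 via a parent).
Parents of U7: {U8}.
Enumerating:
  P1: U7 <- U8 <- U4 -> U9 -> U2
  P2: U7 <- U8 <- U4 -> U2
  P3: U7 <- U8 -> U1 -> U2
  P4: U7 <- U8 -> U2
That exhausts the simple backdoor paths. Count: 4.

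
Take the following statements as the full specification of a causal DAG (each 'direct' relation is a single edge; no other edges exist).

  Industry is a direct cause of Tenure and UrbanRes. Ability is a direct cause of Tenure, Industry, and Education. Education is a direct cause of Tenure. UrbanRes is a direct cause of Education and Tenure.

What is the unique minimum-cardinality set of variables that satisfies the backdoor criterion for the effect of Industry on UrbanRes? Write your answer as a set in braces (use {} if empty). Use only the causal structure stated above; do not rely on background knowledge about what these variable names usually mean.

Variables eligible for adjustment (non-descendants of Industry, excluding Industry and UrbanRes): {Ability}.
Backdoor paths from Industry to UrbanRes:
  P1: Industry <- Ability -> Education <- UrbanRes
  P2: Industry <- Ability -> Education -> Tenure <- UrbanRes
  P3: Industry <- Ability -> Tenure <- UrbanRes
  P4: Industry <- Ability -> Tenure <- Education <- UrbanRes
Each backdoor path contains an unconditioned collider, so every path is already blocked with the empty conditioning set:
  P1: blocked at collider Education (neither it nor any descendant is in the conditioning set).
  P2: blocked at collider Tenure (neither it nor any descendant is in the conditioning set).
  P3: blocked at collider Tenure (neither it nor any descendant is in the conditioning set).
  P4: blocked at collider Tenure (neither it nor any descendant is in the conditioning set).
The empty set is therefore the unique smallest valid set.

{}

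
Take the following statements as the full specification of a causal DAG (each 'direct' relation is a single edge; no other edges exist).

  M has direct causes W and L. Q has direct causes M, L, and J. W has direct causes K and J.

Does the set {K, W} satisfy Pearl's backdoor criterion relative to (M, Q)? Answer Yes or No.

Backdoor paths from M to Q (paths whose first edge points into M):
  P1: M <- L -> Q
  P2: M <- W <- J -> Q
Condition 1 (no descendant of M in the set): holds — descendants of M are {Q}; none are in {K, W}.
Condition 2 (every backdoor path blocked by {K, W}):
  P1: open — no interior node is in the conditioning set.
  P2: blocked at chain node W ∈ conditioning set.
{K, W} does not satisfy the backdoor criterion.

No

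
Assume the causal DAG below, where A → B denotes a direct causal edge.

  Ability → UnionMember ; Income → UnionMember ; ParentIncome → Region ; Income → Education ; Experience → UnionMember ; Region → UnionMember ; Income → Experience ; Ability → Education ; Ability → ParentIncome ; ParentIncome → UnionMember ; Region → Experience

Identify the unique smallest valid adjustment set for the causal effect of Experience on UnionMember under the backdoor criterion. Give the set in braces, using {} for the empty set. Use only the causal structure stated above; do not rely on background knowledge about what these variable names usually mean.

{Income, Region}

Variables eligible for adjustment (non-descendants of Experience, excluding Experience and UnionMember): {Ability, Education, Income, ParentIncome, Region}.
Backdoor paths from Experience to UnionMember:
  P1: Experience <- Income -> Education <- Ability -> ParentIncome -> Region -> UnionMember
  P2: Experience <- Income -> Education <- Ability -> ParentIncome -> UnionMember
  P3: Experience <- Income -> Education <- Ability -> UnionMember
  P4: Experience <- Income -> UnionMember
  P5: Experience <- Region <- ParentIncome <- Ability -> Education <- Income -> UnionMember
  P6: Experience <- Region <- ParentIncome <- Ability -> UnionMember
  P7: Experience <- Region <- ParentIncome -> UnionMember
  P8: Experience <- Region -> UnionMember
The empty set is not sufficient: P4 (Experience <- Income -> UnionMember) has no collider blocking it and no conditioned non-collider, so it is open.
Try {Income, Region}:
  P1: blocked at fork node Income ∈ conditioning set.
  P2: blocked at fork node Income ∈ conditioning set.
  P3: blocked at fork node Income ∈ conditioning set.
  P4: blocked at fork node Income ∈ conditioning set.
  P5: blocked at chain node Region ∈ conditioning set.
  P6: blocked at chain node Region ∈ conditioning set.
  P7: blocked at chain node Region ∈ conditioning set.
  P8: blocked at fork node Region ∈ conditioning set.
{Income, Region} contains no descendant of Experience and blocks every backdoor path.
Every element of {Income, Region} is needed (dropping Income leaves P4 open; dropping Region leaves P6 open), so no proper subset is valid.
Among all size-2 subsets of the eligible variables, only {Income, Region} blocks every backdoor path, so it is the unique smallest valid adjustment set.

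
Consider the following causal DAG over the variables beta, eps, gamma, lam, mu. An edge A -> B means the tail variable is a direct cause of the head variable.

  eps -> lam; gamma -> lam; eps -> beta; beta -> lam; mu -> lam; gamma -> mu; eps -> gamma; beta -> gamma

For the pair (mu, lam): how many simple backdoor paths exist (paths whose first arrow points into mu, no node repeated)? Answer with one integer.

5

A backdoor path from mu to lam is any simple undirected path whose first edge points into mu (i.e. leaves mu via a parent).
Parents of mu: {gamma}.
Enumerating:
  P1: mu <- gamma <- eps -> beta -> lam
  P2: mu <- gamma <- eps -> lam
  P3: mu <- gamma <- beta <- eps -> lam
  P4: mu <- gamma <- beta -> lam
  P5: mu <- gamma -> lam
That exhausts the simple backdoor paths. Count: 5.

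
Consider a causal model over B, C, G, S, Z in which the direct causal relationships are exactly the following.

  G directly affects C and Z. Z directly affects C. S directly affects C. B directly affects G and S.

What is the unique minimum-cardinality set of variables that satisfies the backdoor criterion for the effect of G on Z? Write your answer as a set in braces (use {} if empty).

{}

Variables eligible for adjustment (non-descendants of G, excluding G and Z): {B, S}.
Backdoor paths from G to Z:
  P1: G <- B -> S -> C <- Z
Each backdoor path contains an unconditioned collider, so every path is already blocked with the empty conditioning set:
  P1: blocked at collider C (neither it nor any descendant is in the conditioning set).
The empty set is therefore the unique smallest valid set.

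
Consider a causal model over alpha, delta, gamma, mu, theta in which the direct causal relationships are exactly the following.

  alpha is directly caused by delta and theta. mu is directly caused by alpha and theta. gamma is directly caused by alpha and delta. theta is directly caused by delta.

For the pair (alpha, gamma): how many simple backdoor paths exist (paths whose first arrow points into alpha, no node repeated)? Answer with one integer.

2

A backdoor path from alpha to gamma is any simple undirected path whose first edge points into alpha (i.e. leaves alpha via a parent).
Parents of alpha: {delta, theta}.
Enumerating:
  P1: alpha <- delta -> gamma
  P2: alpha <- theta <- delta -> gamma
That exhausts the simple backdoor paths. Count: 2.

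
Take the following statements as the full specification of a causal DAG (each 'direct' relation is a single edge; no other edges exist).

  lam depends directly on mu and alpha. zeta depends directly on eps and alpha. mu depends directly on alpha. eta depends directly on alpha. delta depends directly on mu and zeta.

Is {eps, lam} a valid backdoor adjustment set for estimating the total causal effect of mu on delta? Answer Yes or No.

Backdoor paths from mu to delta (paths whose first edge points into mu):
  P1: mu <- alpha -> zeta -> delta
Condition 1 (no descendant of mu in the set): FAILS — lam is a descendant of mu.
Condition 2 (every backdoor path blocked by {eps, lam}):
  P1: open — no interior node is in the conditioning set.
{eps, lam} does not satisfy the backdoor criterion.

No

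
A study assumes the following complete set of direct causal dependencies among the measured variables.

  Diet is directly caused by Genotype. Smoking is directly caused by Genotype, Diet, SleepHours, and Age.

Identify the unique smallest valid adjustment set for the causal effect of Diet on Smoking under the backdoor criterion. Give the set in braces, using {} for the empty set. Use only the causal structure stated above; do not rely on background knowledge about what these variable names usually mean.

Variables eligible for adjustment (non-descendants of Diet, excluding Diet and Smoking): {Age, Genotype, SleepHours}.
Backdoor paths from Diet to Smoking:
  P1: Diet <- Genotype -> Smoking
The empty set is not sufficient: P1 (Diet <- Genotype -> Smoking) has no collider blocking it and no conditioned non-collider, so it is open.
Try {Genotype}:
  P1: blocked at fork node Genotype ∈ conditioning set.
{Genotype} contains no descendant of Diet and blocks every backdoor path.
No other singleton works — e.g. {Age} leaves P1 open — so {Genotype} is the unique smallest valid adjustment set.

{Genotype}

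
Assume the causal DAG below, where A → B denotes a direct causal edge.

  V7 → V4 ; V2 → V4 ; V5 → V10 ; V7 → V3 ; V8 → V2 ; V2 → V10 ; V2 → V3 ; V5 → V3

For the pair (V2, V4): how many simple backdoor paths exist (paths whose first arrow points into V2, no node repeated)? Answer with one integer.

A backdoor path from V2 to V4 is any simple undirected path whose first edge points into V2 (i.e. leaves V2 via a parent).
Parents of V2: {V8}.
No simple path from any parent of V2 reaches V4 without revisiting V2, so there are no backdoor paths.

0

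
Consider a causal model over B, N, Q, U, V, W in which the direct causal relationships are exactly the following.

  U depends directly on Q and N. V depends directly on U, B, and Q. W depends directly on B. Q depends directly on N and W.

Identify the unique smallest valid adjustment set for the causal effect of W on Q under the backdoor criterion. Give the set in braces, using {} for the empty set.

{}

Variables eligible for adjustment (non-descendants of W, excluding W and Q): {B, N}.
Backdoor paths from W to Q:
  P1: W <- B -> V <- Q
  P2: W <- B -> V <- U <- N -> Q
  P3: W <- B -> V <- U <- Q
Each backdoor path contains an unconditioned collider, so every path is already blocked with the empty conditioning set:
  P1: blocked at collider V (neither it nor any descendant is in the conditioning set).
  P2: blocked at collider V (neither it nor any descendant is in the conditioning set).
  P3: blocked at collider V (neither it nor any descendant is in the conditioning set).
The empty set is therefore the unique smallest valid set.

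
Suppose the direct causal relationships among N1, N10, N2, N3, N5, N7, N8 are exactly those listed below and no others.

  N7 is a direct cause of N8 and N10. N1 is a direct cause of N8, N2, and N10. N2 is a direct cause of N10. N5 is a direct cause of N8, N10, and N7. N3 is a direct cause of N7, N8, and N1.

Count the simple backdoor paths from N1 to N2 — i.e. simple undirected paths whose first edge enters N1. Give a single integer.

A backdoor path from N1 to N2 is any simple undirected path whose first edge points into N1 (i.e. leaves N1 via a parent).
Parents of N1: {N3}.
Enumerating:
  P1: N1 <- N3 -> N7 <- N5 -> N10 <- N2
  P2: N1 <- N3 -> N7 -> N8 <- N5 -> N10 <- N2
  P3: N1 <- N3 -> N7 -> N10 <- N2
  P4: N1 <- N3 -> N8 <- N5 -> N7 -> N10 <- N2
  P5: N1 <- N3 -> N8 <- N5 -> N10 <- N2
  P6: N1 <- N3 -> N8 <- N7 <- N5 -> N10 <- N2
  P7: N1 <- N3 -> N8 <- N7 -> N10 <- N2
That exhausts the simple backdoor paths. Count: 7.

7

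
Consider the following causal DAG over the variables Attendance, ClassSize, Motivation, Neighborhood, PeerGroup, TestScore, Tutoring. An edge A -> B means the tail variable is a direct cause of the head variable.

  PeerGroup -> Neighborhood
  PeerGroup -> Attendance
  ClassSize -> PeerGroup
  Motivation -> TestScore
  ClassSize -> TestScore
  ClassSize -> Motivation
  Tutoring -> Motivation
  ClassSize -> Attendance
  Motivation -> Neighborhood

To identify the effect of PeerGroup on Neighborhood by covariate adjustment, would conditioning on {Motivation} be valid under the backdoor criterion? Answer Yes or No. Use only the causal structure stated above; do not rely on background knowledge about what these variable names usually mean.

Yes

Backdoor paths from PeerGroup to Neighborhood (paths whose first edge points into PeerGroup):
  P1: PeerGroup <- ClassSize -> Motivation -> Neighborhood
  P2: PeerGroup <- ClassSize -> TestScore <- Motivation -> Neighborhood
Condition 1 (no descendant of PeerGroup in the set): holds — descendants of PeerGroup are {Attendance, Neighborhood}; none are in {Motivation}.
Condition 2 (every backdoor path blocked by {Motivation}):
  P1: blocked at chain node Motivation ∈ conditioning set.
  P2: blocked at collider TestScore (neither it nor any descendant is in the conditioning set).
{Motivation} satisfies the backdoor criterion.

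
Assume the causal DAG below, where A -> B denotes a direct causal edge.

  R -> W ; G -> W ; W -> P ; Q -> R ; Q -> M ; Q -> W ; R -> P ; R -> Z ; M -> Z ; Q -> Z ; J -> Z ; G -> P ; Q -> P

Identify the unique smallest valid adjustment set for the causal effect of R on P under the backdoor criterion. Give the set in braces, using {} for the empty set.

{Q}

Variables eligible for adjustment (non-descendants of R, excluding R and P): {G, J, M, Q}.
Backdoor paths from R to P:
  P1: R <- Q -> W <- G -> P
  P2: R <- Q -> W -> P
  P3: R <- Q -> P
The empty set is not sufficient: P2 (R <- Q -> W -> P) has no collider blocking it and no conditioned non-collider, so it is open.
Try {Q}:
  P1: blocked at fork node Q ∈ conditioning set.
  P2: blocked at fork node Q ∈ conditioning set.
  P3: blocked at fork node Q ∈ conditioning set.
{Q} contains no descendant of R and blocks every backdoor path.
No other singleton works — e.g. {G} leaves P2 open — so {Q} is the unique smallest valid adjustment set.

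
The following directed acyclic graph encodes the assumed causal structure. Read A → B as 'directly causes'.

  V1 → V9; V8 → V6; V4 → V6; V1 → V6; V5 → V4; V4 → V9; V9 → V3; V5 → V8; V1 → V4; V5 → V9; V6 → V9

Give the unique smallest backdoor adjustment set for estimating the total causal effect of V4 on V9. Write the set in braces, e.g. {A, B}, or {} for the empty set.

Variables eligible for adjustment (non-descendants of V4, excluding V4 and V9): {V1, V5, V8}.
Backdoor paths from V4 to V9:
  P1: V4 <- V5 -> V8 -> V6 <- V1 -> V9
  P2: V4 <- V5 -> V8 -> V6 -> V9
  P3: V4 <- V5 -> V9
  P4: V4 <- V1 -> V6 <- V8 <- V5 -> V9
  P5: V4 <- V1 -> V6 -> V9
  P6: V4 <- V1 -> V9
The empty set is not sufficient: P2 (V4 <- V5 -> V8 -> V6 -> V9) has no collider blocking it and no conditioned non-collider, so it is open.
Try {V1, V5}:
  P1: blocked at fork node V5 ∈ conditioning set.
  P2: blocked at fork node V5 ∈ conditioning set.
  P3: blocked at fork node V5 ∈ conditioning set.
  P4: blocked at fork node V1 ∈ conditioning set.
  P5: blocked at fork node V1 ∈ conditioning set.
  P6: blocked at fork node V1 ∈ conditioning set.
{V1, V5} contains no descendant of V4 and blocks every backdoor path.
Every element of {V1, V5} is needed (dropping V1 leaves P5 open; dropping V5 leaves P2 open), so no proper subset is valid.
Among all size-2 subsets of the eligible variables, only {V1, V5} blocks every backdoor path, so it is the unique smallest valid adjustment set.

{V1, V5}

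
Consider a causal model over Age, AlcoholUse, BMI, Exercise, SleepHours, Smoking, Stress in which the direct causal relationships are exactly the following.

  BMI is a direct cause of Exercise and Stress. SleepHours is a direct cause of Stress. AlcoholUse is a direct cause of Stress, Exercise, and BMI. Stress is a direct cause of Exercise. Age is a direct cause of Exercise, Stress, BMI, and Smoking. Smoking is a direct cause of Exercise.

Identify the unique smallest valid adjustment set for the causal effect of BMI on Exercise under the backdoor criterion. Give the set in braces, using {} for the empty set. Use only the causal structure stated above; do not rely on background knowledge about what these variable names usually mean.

Variables eligible for adjustment (non-descendants of BMI, excluding BMI and Exercise): {Age, AlcoholUse, SleepHours, Smoking}.
Backdoor paths from BMI to Exercise:
  P1: BMI <- Age -> Stress <- AlcoholUse -> Exercise
  P2: BMI <- Age -> Stress -> Exercise
  P3: BMI <- Age -> Smoking -> Exercise
  P4: BMI <- Age -> Exercise
  P5: BMI <- AlcoholUse -> Stress <- Age -> Smoking -> Exercise
  P6: BMI <- AlcoholUse -> Stress <- Age -> Exercise
  P7: BMI <- AlcoholUse -> Stress -> Exercise
  P8: BMI <- AlcoholUse -> Exercise
The empty set is not sufficient: P2 (BMI <- Age -> Stress -> Exercise) has no collider blocking it and no conditioned non-collider, so it is open.
Try {Age, AlcoholUse}:
  P1: blocked at fork node Age ∈ conditioning set.
  P2: blocked at fork node Age ∈ conditioning set.
  P3: blocked at fork node Age ∈ conditioning set.
  P4: blocked at fork node Age ∈ conditioning set.
  P5: blocked at fork node AlcoholUse ∈ conditioning set.
  P6: blocked at fork node AlcoholUse ∈ conditioning set.
  P7: blocked at fork node AlcoholUse ∈ conditioning set.
  P8: blocked at fork node AlcoholUse ∈ conditioning set.
{Age, AlcoholUse} contains no descendant of BMI and blocks every backdoor path.
Every element of {Age, AlcoholUse} is needed (dropping Age leaves P2 open; dropping AlcoholUse leaves P7 open), so no proper subset is valid.
Among all size-2 subsets of the eligible variables, only {Age, AlcoholUse} blocks every backdoor path, so it is the unique smallest valid adjustment set.

{Age, AlcoholUse}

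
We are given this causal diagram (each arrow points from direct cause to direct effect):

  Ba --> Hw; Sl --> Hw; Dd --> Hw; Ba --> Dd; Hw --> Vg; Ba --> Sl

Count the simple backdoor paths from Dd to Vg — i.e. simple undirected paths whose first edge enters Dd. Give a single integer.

2

A backdoor path from Dd to Vg is any simple undirected path whose first edge points into Dd (i.e. leaves Dd via a parent).
Parents of Dd: {Ba}.
Enumerating:
  P1: Dd <- Ba -> Sl -> Hw -> Vg
  P2: Dd <- Ba -> Hw -> Vg
That exhausts the simple backdoor paths. Count: 2.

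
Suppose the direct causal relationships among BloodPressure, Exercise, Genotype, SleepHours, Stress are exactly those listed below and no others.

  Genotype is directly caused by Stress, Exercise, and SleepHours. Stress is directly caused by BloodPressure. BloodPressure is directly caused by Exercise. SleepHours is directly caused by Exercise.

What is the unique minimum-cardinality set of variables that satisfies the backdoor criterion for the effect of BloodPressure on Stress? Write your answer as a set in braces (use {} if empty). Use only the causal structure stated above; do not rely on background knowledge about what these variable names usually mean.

Variables eligible for adjustment (non-descendants of BloodPressure, excluding BloodPressure and Stress): {Exercise, SleepHours}.
Backdoor paths from BloodPressure to Stress:
  P1: BloodPressure <- Exercise -> SleepHours -> Genotype <- Stress
  P2: BloodPressure <- Exercise -> Genotype <- Stress
Each backdoor path contains an unconditioned collider, so every path is already blocked with the empty conditioning set:
  P1: blocked at collider Genotype (neither it nor any descendant is in the conditioning set).
  P2: blocked at collider Genotype (neither it nor any descendant is in the conditioning set).
The empty set is therefore the unique smallest valid set.

{}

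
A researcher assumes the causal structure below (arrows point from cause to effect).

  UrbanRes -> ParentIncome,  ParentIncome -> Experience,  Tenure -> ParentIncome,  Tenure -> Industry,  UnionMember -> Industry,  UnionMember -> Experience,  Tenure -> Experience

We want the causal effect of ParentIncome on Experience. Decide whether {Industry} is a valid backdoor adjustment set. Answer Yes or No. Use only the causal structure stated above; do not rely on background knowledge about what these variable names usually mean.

Backdoor paths from ParentIncome to Experience (paths whose first edge points into ParentIncome):
  P1: ParentIncome <- Tenure -> Industry <- UnionMember -> Experience
  P2: ParentIncome <- Tenure -> Experience
Condition 1 (no descendant of ParentIncome in the set): holds — descendants of ParentIncome are {Experience}; none are in {Industry}.
Condition 2 (every backdoor path blocked by {Industry}):
  P1: open — collider(s) Industry are conditioned on (or have a conditioned descendant) and no non-collider on the path is in the set.
  P2: open — no interior node is in the conditioning set.
{Industry} does not satisfy the backdoor criterion.

No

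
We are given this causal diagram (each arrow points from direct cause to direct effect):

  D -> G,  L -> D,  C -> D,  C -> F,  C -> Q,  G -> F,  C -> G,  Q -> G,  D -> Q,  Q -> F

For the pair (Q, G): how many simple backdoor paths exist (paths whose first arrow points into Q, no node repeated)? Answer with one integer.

A backdoor path from Q to G is any simple undirected path whose first edge points into Q (i.e. leaves Q via a parent).
Parents of Q: {C, D}.
Enumerating:
  P1: Q <- C -> D -> G
  P2: Q <- C -> G
  P3: Q <- C -> F <- G
  P4: Q <- D <- C -> G
  P5: Q <- D <- C -> F <- G
  P6: Q <- D -> G
That exhausts the simple backdoor paths. Count: 6.

6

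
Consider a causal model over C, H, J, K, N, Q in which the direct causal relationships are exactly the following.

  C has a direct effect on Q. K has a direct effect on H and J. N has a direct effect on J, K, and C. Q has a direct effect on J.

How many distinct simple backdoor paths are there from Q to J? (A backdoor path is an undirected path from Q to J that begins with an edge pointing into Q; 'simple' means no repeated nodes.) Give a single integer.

A backdoor path from Q to J is any simple undirected path whose first edge points into Q (i.e. leaves Q via a parent).
Parents of Q: {C}.
Enumerating:
  P1: Q <- C <- N -> K -> J
  P2: Q <- C <- N -> J
That exhausts the simple backdoor paths. Count: 2.

2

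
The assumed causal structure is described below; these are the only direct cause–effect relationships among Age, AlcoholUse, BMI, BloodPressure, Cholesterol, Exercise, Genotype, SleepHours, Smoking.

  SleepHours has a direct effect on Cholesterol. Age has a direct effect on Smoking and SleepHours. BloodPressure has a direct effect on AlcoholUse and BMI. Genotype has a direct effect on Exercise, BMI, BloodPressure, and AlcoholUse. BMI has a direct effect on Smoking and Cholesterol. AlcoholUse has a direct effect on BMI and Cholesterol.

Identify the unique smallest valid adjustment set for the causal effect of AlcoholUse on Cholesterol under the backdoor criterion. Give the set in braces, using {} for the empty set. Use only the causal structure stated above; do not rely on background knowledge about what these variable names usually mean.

Variables eligible for adjustment (non-descendants of AlcoholUse, excluding AlcoholUse and Cholesterol): {Age, BloodPressure, Exercise, Genotype, SleepHours}.
Backdoor paths from AlcoholUse to Cholesterol:
  P1: AlcoholUse <- Genotype -> BloodPressure -> BMI -> Smoking <- Age -> SleepHours -> Cholesterol
  P2: AlcoholUse <- Genotype -> BloodPressure -> BMI -> Cholesterol
  P3: AlcoholUse <- Genotype -> BMI -> Smoking <- Age -> SleepHours -> Cholesterol
  P4: AlcoholUse <- Genotype -> BMI -> Cholesterol
  P5: AlcoholUse <- BloodPressure <- Genotype -> BMI -> Smoking <- Age -> SleepHours -> Cholesterol
  P6: AlcoholUse <- BloodPressure <- Genotype -> BMI -> Cholesterol
  P7: AlcoholUse <- BloodPressure -> BMI -> Smoking <- Age -> SleepHours -> Cholesterol
  P8: AlcoholUse <- BloodPressure -> BMI -> Cholesterol
The empty set is not sufficient: P2 (AlcoholUse <- Genotype -> BloodPressure -> BMI -> Cholesterol) has no collider blocking it and no conditioned non-collider, so it is open.
Try {BloodPressure, Genotype}:
  P1: blocked at fork node Genotype ∈ conditioning set.
  P2: blocked at fork node Genotype ∈ conditioning set.
  P3: blocked at fork node Genotype ∈ conditioning set.
  P4: blocked at fork node Genotype ∈ conditioning set.
  P5: blocked at chain node BloodPressure ∈ conditioning set.
  P6: blocked at chain node BloodPressure ∈ conditioning set.
  P7: blocked at fork node BloodPressure ∈ conditioning set.
  P8: blocked at fork node BloodPressure ∈ conditioning set.
{BloodPressure, Genotype} contains no descendant of AlcoholUse and blocks every backdoor path.
Every element of {BloodPressure, Genotype} is needed (dropping BloodPressure leaves P8 open; dropping Genotype leaves P4 open), so no proper subset is valid.
Among all size-2 subsets of the eligible variables, only {BloodPressure, Genotype} blocks every backdoor path, so it is the unique smallest valid adjustment set.

{BloodPressure, Genotype}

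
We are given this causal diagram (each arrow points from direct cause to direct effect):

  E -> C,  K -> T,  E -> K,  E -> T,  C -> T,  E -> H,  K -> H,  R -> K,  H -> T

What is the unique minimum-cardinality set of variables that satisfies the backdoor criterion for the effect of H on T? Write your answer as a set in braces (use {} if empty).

{E, K}

Variables eligible for adjustment (non-descendants of H, excluding H and T): {C, E, K, R}.
Backdoor paths from H to T:
  P1: H <- E -> C -> T
  P2: H <- E -> K -> T
  P3: H <- E -> T
  P4: H <- K <- E -> C -> T
  P5: H <- K <- E -> T
  P6: H <- K -> T
The empty set is not sufficient: P1 (H <- E -> C -> T) has no collider blocking it and no conditioned non-collider, so it is open.
Try {E, K}:
  P1: blocked at fork node E ∈ conditioning set.
  P2: blocked at fork node E ∈ conditioning set.
  P3: blocked at fork node E ∈ conditioning set.
  P4: blocked at chain node K ∈ conditioning set.
  P5: blocked at chain node K ∈ conditioning set.
  P6: blocked at fork node K ∈ conditioning set.
{E, K} contains no descendant of H and blocks every backdoor path.
Every element of {E, K} is needed (dropping E leaves P1 open; dropping K leaves P6 open), so no proper subset is valid.
Among all size-2 subsets of the eligible variables, only {E, K} blocks every backdoor path, so it is the unique smallest valid adjustment set.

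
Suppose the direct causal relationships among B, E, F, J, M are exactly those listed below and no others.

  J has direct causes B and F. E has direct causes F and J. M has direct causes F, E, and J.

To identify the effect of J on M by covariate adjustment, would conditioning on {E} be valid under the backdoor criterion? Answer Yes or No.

No

Backdoor paths from J to M (paths whose first edge points into J):
  P1: J <- F -> E -> M
  P2: J <- F -> M
Condition 1 (no descendant of J in the set): FAILS — E is a descendant of J.
Condition 2 (every backdoor path blocked by {E}):
  P1: blocked at chain node E ∈ conditioning set.
  P2: open — no interior node is in the conditioning set.
{E} does not satisfy the backdoor criterion.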